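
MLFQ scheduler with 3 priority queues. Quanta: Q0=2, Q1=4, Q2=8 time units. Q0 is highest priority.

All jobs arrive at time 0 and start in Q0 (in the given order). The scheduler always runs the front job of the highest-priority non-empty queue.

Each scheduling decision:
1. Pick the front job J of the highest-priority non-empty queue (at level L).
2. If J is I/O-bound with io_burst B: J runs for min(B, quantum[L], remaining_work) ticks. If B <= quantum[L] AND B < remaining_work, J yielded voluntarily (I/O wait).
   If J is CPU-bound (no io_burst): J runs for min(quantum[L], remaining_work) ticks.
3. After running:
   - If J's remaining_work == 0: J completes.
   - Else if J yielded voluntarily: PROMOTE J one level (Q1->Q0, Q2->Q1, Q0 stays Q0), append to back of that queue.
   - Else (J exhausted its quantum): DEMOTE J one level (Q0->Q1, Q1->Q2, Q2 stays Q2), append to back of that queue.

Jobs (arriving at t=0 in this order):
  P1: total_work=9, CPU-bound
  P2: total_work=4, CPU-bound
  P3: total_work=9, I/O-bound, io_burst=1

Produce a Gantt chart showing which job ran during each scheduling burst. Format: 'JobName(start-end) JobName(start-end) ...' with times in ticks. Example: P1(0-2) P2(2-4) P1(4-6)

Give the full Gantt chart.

Answer: P1(0-2) P2(2-4) P3(4-5) P3(5-6) P3(6-7) P3(7-8) P3(8-9) P3(9-10) P3(10-11) P3(11-12) P3(12-13) P1(13-17) P2(17-19) P1(19-22)

Derivation:
t=0-2: P1@Q0 runs 2, rem=7, quantum used, demote→Q1. Q0=[P2,P3] Q1=[P1] Q2=[]
t=2-4: P2@Q0 runs 2, rem=2, quantum used, demote→Q1. Q0=[P3] Q1=[P1,P2] Q2=[]
t=4-5: P3@Q0 runs 1, rem=8, I/O yield, promote→Q0. Q0=[P3] Q1=[P1,P2] Q2=[]
t=5-6: P3@Q0 runs 1, rem=7, I/O yield, promote→Q0. Q0=[P3] Q1=[P1,P2] Q2=[]
t=6-7: P3@Q0 runs 1, rem=6, I/O yield, promote→Q0. Q0=[P3] Q1=[P1,P2] Q2=[]
t=7-8: P3@Q0 runs 1, rem=5, I/O yield, promote→Q0. Q0=[P3] Q1=[P1,P2] Q2=[]
t=8-9: P3@Q0 runs 1, rem=4, I/O yield, promote→Q0. Q0=[P3] Q1=[P1,P2] Q2=[]
t=9-10: P3@Q0 runs 1, rem=3, I/O yield, promote→Q0. Q0=[P3] Q1=[P1,P2] Q2=[]
t=10-11: P3@Q0 runs 1, rem=2, I/O yield, promote→Q0. Q0=[P3] Q1=[P1,P2] Q2=[]
t=11-12: P3@Q0 runs 1, rem=1, I/O yield, promote→Q0. Q0=[P3] Q1=[P1,P2] Q2=[]
t=12-13: P3@Q0 runs 1, rem=0, completes. Q0=[] Q1=[P1,P2] Q2=[]
t=13-17: P1@Q1 runs 4, rem=3, quantum used, demote→Q2. Q0=[] Q1=[P2] Q2=[P1]
t=17-19: P2@Q1 runs 2, rem=0, completes. Q0=[] Q1=[] Q2=[P1]
t=19-22: P1@Q2 runs 3, rem=0, completes. Q0=[] Q1=[] Q2=[]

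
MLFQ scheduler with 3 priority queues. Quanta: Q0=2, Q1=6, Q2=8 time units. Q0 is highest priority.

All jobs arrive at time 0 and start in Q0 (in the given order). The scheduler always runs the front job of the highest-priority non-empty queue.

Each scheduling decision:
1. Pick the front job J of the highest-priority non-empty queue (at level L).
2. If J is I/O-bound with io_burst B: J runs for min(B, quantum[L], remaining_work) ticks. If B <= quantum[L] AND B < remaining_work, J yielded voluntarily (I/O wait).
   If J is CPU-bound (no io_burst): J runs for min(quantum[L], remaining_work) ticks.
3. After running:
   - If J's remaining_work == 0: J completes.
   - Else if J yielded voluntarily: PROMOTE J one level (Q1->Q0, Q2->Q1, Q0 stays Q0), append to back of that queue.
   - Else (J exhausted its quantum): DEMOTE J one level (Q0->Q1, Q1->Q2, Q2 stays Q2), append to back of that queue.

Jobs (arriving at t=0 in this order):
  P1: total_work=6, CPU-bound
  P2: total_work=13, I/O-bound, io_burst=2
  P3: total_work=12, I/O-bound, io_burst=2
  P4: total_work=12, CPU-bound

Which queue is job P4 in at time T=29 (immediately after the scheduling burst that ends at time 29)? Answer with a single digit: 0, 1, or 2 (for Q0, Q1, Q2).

t=0-2: P1@Q0 runs 2, rem=4, quantum used, demote→Q1. Q0=[P2,P3,P4] Q1=[P1] Q2=[]
t=2-4: P2@Q0 runs 2, rem=11, I/O yield, promote→Q0. Q0=[P3,P4,P2] Q1=[P1] Q2=[]
t=4-6: P3@Q0 runs 2, rem=10, I/O yield, promote→Q0. Q0=[P4,P2,P3] Q1=[P1] Q2=[]
t=6-8: P4@Q0 runs 2, rem=10, quantum used, demote→Q1. Q0=[P2,P3] Q1=[P1,P4] Q2=[]
t=8-10: P2@Q0 runs 2, rem=9, I/O yield, promote→Q0. Q0=[P3,P2] Q1=[P1,P4] Q2=[]
t=10-12: P3@Q0 runs 2, rem=8, I/O yield, promote→Q0. Q0=[P2,P3] Q1=[P1,P4] Q2=[]
t=12-14: P2@Q0 runs 2, rem=7, I/O yield, promote→Q0. Q0=[P3,P2] Q1=[P1,P4] Q2=[]
t=14-16: P3@Q0 runs 2, rem=6, I/O yield, promote→Q0. Q0=[P2,P3] Q1=[P1,P4] Q2=[]
t=16-18: P2@Q0 runs 2, rem=5, I/O yield, promote→Q0. Q0=[P3,P2] Q1=[P1,P4] Q2=[]
t=18-20: P3@Q0 runs 2, rem=4, I/O yield, promote→Q0. Q0=[P2,P3] Q1=[P1,P4] Q2=[]
t=20-22: P2@Q0 runs 2, rem=3, I/O yield, promote→Q0. Q0=[P3,P2] Q1=[P1,P4] Q2=[]
t=22-24: P3@Q0 runs 2, rem=2, I/O yield, promote→Q0. Q0=[P2,P3] Q1=[P1,P4] Q2=[]
t=24-26: P2@Q0 runs 2, rem=1, I/O yield, promote→Q0. Q0=[P3,P2] Q1=[P1,P4] Q2=[]
t=26-28: P3@Q0 runs 2, rem=0, completes. Q0=[P2] Q1=[P1,P4] Q2=[]
t=28-29: P2@Q0 runs 1, rem=0, completes. Q0=[] Q1=[P1,P4] Q2=[]
t=29-33: P1@Q1 runs 4, rem=0, completes. Q0=[] Q1=[P4] Q2=[]
t=33-39: P4@Q1 runs 6, rem=4, quantum used, demote→Q2. Q0=[] Q1=[] Q2=[P4]
t=39-43: P4@Q2 runs 4, rem=0, completes. Q0=[] Q1=[] Q2=[]

Answer: 1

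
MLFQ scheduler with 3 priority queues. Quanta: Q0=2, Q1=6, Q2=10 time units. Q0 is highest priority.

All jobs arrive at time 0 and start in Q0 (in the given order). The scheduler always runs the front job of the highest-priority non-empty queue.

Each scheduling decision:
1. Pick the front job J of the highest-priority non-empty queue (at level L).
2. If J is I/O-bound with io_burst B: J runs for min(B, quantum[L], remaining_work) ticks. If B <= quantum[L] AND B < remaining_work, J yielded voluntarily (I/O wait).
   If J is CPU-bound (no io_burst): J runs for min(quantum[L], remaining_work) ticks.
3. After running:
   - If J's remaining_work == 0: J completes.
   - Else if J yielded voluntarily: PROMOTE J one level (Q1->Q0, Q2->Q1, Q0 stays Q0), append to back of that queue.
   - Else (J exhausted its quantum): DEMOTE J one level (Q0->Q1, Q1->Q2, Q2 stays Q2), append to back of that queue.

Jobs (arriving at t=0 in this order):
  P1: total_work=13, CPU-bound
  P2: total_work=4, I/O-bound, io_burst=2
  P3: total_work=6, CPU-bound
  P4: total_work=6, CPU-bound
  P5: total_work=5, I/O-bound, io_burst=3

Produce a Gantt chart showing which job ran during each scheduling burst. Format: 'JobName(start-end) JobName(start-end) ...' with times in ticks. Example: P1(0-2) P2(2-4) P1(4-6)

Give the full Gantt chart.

Answer: P1(0-2) P2(2-4) P3(4-6) P4(6-8) P5(8-10) P2(10-12) P1(12-18) P3(18-22) P4(22-26) P5(26-29) P1(29-34)

Derivation:
t=0-2: P1@Q0 runs 2, rem=11, quantum used, demote→Q1. Q0=[P2,P3,P4,P5] Q1=[P1] Q2=[]
t=2-4: P2@Q0 runs 2, rem=2, I/O yield, promote→Q0. Q0=[P3,P4,P5,P2] Q1=[P1] Q2=[]
t=4-6: P3@Q0 runs 2, rem=4, quantum used, demote→Q1. Q0=[P4,P5,P2] Q1=[P1,P3] Q2=[]
t=6-8: P4@Q0 runs 2, rem=4, quantum used, demote→Q1. Q0=[P5,P2] Q1=[P1,P3,P4] Q2=[]
t=8-10: P5@Q0 runs 2, rem=3, quantum used, demote→Q1. Q0=[P2] Q1=[P1,P3,P4,P5] Q2=[]
t=10-12: P2@Q0 runs 2, rem=0, completes. Q0=[] Q1=[P1,P3,P4,P5] Q2=[]
t=12-18: P1@Q1 runs 6, rem=5, quantum used, demote→Q2. Q0=[] Q1=[P3,P4,P5] Q2=[P1]
t=18-22: P3@Q1 runs 4, rem=0, completes. Q0=[] Q1=[P4,P5] Q2=[P1]
t=22-26: P4@Q1 runs 4, rem=0, completes. Q0=[] Q1=[P5] Q2=[P1]
t=26-29: P5@Q1 runs 3, rem=0, completes. Q0=[] Q1=[] Q2=[P1]
t=29-34: P1@Q2 runs 5, rem=0, completes. Q0=[] Q1=[] Q2=[]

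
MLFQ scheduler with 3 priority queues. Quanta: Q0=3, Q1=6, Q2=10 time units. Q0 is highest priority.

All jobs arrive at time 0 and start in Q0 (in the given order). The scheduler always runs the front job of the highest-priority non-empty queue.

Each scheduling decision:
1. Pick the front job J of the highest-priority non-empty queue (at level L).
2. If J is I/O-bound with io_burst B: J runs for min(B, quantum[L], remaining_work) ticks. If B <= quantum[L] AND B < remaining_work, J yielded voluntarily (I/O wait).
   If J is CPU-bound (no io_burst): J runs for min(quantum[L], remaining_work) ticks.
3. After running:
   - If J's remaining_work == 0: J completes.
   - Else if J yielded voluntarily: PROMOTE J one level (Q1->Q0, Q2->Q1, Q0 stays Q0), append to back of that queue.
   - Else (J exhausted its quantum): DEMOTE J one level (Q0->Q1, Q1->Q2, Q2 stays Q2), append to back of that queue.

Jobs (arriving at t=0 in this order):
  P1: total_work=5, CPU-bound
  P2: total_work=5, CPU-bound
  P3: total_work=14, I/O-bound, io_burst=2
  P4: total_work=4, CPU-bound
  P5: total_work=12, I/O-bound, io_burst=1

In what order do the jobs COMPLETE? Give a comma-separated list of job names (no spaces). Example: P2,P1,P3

Answer: P3,P5,P1,P2,P4

Derivation:
t=0-3: P1@Q0 runs 3, rem=2, quantum used, demote→Q1. Q0=[P2,P3,P4,P5] Q1=[P1] Q2=[]
t=3-6: P2@Q0 runs 3, rem=2, quantum used, demote→Q1. Q0=[P3,P4,P5] Q1=[P1,P2] Q2=[]
t=6-8: P3@Q0 runs 2, rem=12, I/O yield, promote→Q0. Q0=[P4,P5,P3] Q1=[P1,P2] Q2=[]
t=8-11: P4@Q0 runs 3, rem=1, quantum used, demote→Q1. Q0=[P5,P3] Q1=[P1,P2,P4] Q2=[]
t=11-12: P5@Q0 runs 1, rem=11, I/O yield, promote→Q0. Q0=[P3,P5] Q1=[P1,P2,P4] Q2=[]
t=12-14: P3@Q0 runs 2, rem=10, I/O yield, promote→Q0. Q0=[P5,P3] Q1=[P1,P2,P4] Q2=[]
t=14-15: P5@Q0 runs 1, rem=10, I/O yield, promote→Q0. Q0=[P3,P5] Q1=[P1,P2,P4] Q2=[]
t=15-17: P3@Q0 runs 2, rem=8, I/O yield, promote→Q0. Q0=[P5,P3] Q1=[P1,P2,P4] Q2=[]
t=17-18: P5@Q0 runs 1, rem=9, I/O yield, promote→Q0. Q0=[P3,P5] Q1=[P1,P2,P4] Q2=[]
t=18-20: P3@Q0 runs 2, rem=6, I/O yield, promote→Q0. Q0=[P5,P3] Q1=[P1,P2,P4] Q2=[]
t=20-21: P5@Q0 runs 1, rem=8, I/O yield, promote→Q0. Q0=[P3,P5] Q1=[P1,P2,P4] Q2=[]
t=21-23: P3@Q0 runs 2, rem=4, I/O yield, promote→Q0. Q0=[P5,P3] Q1=[P1,P2,P4] Q2=[]
t=23-24: P5@Q0 runs 1, rem=7, I/O yield, promote→Q0. Q0=[P3,P5] Q1=[P1,P2,P4] Q2=[]
t=24-26: P3@Q0 runs 2, rem=2, I/O yield, promote→Q0. Q0=[P5,P3] Q1=[P1,P2,P4] Q2=[]
t=26-27: P5@Q0 runs 1, rem=6, I/O yield, promote→Q0. Q0=[P3,P5] Q1=[P1,P2,P4] Q2=[]
t=27-29: P3@Q0 runs 2, rem=0, completes. Q0=[P5] Q1=[P1,P2,P4] Q2=[]
t=29-30: P5@Q0 runs 1, rem=5, I/O yield, promote→Q0. Q0=[P5] Q1=[P1,P2,P4] Q2=[]
t=30-31: P5@Q0 runs 1, rem=4, I/O yield, promote→Q0. Q0=[P5] Q1=[P1,P2,P4] Q2=[]
t=31-32: P5@Q0 runs 1, rem=3, I/O yield, promote→Q0. Q0=[P5] Q1=[P1,P2,P4] Q2=[]
t=32-33: P5@Q0 runs 1, rem=2, I/O yield, promote→Q0. Q0=[P5] Q1=[P1,P2,P4] Q2=[]
t=33-34: P5@Q0 runs 1, rem=1, I/O yield, promote→Q0. Q0=[P5] Q1=[P1,P2,P4] Q2=[]
t=34-35: P5@Q0 runs 1, rem=0, completes. Q0=[] Q1=[P1,P2,P4] Q2=[]
t=35-37: P1@Q1 runs 2, rem=0, completes. Q0=[] Q1=[P2,P4] Q2=[]
t=37-39: P2@Q1 runs 2, rem=0, completes. Q0=[] Q1=[P4] Q2=[]
t=39-40: P4@Q1 runs 1, rem=0, completes. Q0=[] Q1=[] Q2=[]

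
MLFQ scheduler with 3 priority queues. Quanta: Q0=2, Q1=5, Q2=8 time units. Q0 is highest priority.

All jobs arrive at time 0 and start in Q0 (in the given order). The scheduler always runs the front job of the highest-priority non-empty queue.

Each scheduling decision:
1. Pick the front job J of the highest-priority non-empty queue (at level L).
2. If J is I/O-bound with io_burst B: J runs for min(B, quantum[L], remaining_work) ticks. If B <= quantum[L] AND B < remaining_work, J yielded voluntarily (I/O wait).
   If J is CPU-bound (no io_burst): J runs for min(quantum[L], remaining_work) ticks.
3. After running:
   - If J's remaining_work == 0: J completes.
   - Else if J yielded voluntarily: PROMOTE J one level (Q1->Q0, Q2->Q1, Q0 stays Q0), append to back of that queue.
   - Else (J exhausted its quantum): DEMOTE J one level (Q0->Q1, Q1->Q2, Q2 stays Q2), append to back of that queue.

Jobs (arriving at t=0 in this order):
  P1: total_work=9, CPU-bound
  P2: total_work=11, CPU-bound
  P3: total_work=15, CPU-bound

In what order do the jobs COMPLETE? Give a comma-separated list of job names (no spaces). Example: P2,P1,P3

t=0-2: P1@Q0 runs 2, rem=7, quantum used, demote→Q1. Q0=[P2,P3] Q1=[P1] Q2=[]
t=2-4: P2@Q0 runs 2, rem=9, quantum used, demote→Q1. Q0=[P3] Q1=[P1,P2] Q2=[]
t=4-6: P3@Q0 runs 2, rem=13, quantum used, demote→Q1. Q0=[] Q1=[P1,P2,P3] Q2=[]
t=6-11: P1@Q1 runs 5, rem=2, quantum used, demote→Q2. Q0=[] Q1=[P2,P3] Q2=[P1]
t=11-16: P2@Q1 runs 5, rem=4, quantum used, demote→Q2. Q0=[] Q1=[P3] Q2=[P1,P2]
t=16-21: P3@Q1 runs 5, rem=8, quantum used, demote→Q2. Q0=[] Q1=[] Q2=[P1,P2,P3]
t=21-23: P1@Q2 runs 2, rem=0, completes. Q0=[] Q1=[] Q2=[P2,P3]
t=23-27: P2@Q2 runs 4, rem=0, completes. Q0=[] Q1=[] Q2=[P3]
t=27-35: P3@Q2 runs 8, rem=0, completes. Q0=[] Q1=[] Q2=[]

Answer: P1,P2,P3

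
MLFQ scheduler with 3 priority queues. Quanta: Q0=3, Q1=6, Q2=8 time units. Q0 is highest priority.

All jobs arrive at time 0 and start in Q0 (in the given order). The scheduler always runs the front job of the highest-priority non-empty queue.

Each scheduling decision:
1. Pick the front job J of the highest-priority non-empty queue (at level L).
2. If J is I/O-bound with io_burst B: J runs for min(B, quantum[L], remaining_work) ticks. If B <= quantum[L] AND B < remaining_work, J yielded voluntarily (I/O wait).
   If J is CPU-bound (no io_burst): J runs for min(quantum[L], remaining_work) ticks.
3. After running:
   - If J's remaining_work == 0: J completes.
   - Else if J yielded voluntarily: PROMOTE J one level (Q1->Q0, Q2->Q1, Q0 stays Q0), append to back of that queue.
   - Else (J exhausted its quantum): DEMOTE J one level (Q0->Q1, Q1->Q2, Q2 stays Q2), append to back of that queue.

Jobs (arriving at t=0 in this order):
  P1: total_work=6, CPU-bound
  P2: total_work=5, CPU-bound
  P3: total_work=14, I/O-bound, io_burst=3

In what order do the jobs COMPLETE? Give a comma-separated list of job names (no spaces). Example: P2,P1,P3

t=0-3: P1@Q0 runs 3, rem=3, quantum used, demote→Q1. Q0=[P2,P3] Q1=[P1] Q2=[]
t=3-6: P2@Q0 runs 3, rem=2, quantum used, demote→Q1. Q0=[P3] Q1=[P1,P2] Q2=[]
t=6-9: P3@Q0 runs 3, rem=11, I/O yield, promote→Q0. Q0=[P3] Q1=[P1,P2] Q2=[]
t=9-12: P3@Q0 runs 3, rem=8, I/O yield, promote→Q0. Q0=[P3] Q1=[P1,P2] Q2=[]
t=12-15: P3@Q0 runs 3, rem=5, I/O yield, promote→Q0. Q0=[P3] Q1=[P1,P2] Q2=[]
t=15-18: P3@Q0 runs 3, rem=2, I/O yield, promote→Q0. Q0=[P3] Q1=[P1,P2] Q2=[]
t=18-20: P3@Q0 runs 2, rem=0, completes. Q0=[] Q1=[P1,P2] Q2=[]
t=20-23: P1@Q1 runs 3, rem=0, completes. Q0=[] Q1=[P2] Q2=[]
t=23-25: P2@Q1 runs 2, rem=0, completes. Q0=[] Q1=[] Q2=[]

Answer: P3,P1,P2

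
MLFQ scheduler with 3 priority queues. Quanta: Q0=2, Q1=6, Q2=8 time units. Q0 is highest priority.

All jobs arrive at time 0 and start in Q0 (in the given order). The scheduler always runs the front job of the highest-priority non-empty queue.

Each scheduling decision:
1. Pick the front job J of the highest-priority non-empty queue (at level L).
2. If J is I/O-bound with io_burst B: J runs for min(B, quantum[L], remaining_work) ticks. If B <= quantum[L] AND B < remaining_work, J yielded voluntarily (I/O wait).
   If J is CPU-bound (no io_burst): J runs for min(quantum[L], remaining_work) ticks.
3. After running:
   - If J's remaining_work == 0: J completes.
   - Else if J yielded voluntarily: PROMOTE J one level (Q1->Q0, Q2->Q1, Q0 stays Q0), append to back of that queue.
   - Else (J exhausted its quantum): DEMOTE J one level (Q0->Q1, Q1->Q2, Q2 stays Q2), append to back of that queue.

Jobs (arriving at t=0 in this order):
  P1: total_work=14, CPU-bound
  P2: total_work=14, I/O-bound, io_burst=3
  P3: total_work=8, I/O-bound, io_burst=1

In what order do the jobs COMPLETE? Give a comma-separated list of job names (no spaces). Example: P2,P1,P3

Answer: P3,P2,P1

Derivation:
t=0-2: P1@Q0 runs 2, rem=12, quantum used, demote→Q1. Q0=[P2,P3] Q1=[P1] Q2=[]
t=2-4: P2@Q0 runs 2, rem=12, quantum used, demote→Q1. Q0=[P3] Q1=[P1,P2] Q2=[]
t=4-5: P3@Q0 runs 1, rem=7, I/O yield, promote→Q0. Q0=[P3] Q1=[P1,P2] Q2=[]
t=5-6: P3@Q0 runs 1, rem=6, I/O yield, promote→Q0. Q0=[P3] Q1=[P1,P2] Q2=[]
t=6-7: P3@Q0 runs 1, rem=5, I/O yield, promote→Q0. Q0=[P3] Q1=[P1,P2] Q2=[]
t=7-8: P3@Q0 runs 1, rem=4, I/O yield, promote→Q0. Q0=[P3] Q1=[P1,P2] Q2=[]
t=8-9: P3@Q0 runs 1, rem=3, I/O yield, promote→Q0. Q0=[P3] Q1=[P1,P2] Q2=[]
t=9-10: P3@Q0 runs 1, rem=2, I/O yield, promote→Q0. Q0=[P3] Q1=[P1,P2] Q2=[]
t=10-11: P3@Q0 runs 1, rem=1, I/O yield, promote→Q0. Q0=[P3] Q1=[P1,P2] Q2=[]
t=11-12: P3@Q0 runs 1, rem=0, completes. Q0=[] Q1=[P1,P2] Q2=[]
t=12-18: P1@Q1 runs 6, rem=6, quantum used, demote→Q2. Q0=[] Q1=[P2] Q2=[P1]
t=18-21: P2@Q1 runs 3, rem=9, I/O yield, promote→Q0. Q0=[P2] Q1=[] Q2=[P1]
t=21-23: P2@Q0 runs 2, rem=7, quantum used, demote→Q1. Q0=[] Q1=[P2] Q2=[P1]
t=23-26: P2@Q1 runs 3, rem=4, I/O yield, promote→Q0. Q0=[P2] Q1=[] Q2=[P1]
t=26-28: P2@Q0 runs 2, rem=2, quantum used, demote→Q1. Q0=[] Q1=[P2] Q2=[P1]
t=28-30: P2@Q1 runs 2, rem=0, completes. Q0=[] Q1=[] Q2=[P1]
t=30-36: P1@Q2 runs 6, rem=0, completes. Q0=[] Q1=[] Q2=[]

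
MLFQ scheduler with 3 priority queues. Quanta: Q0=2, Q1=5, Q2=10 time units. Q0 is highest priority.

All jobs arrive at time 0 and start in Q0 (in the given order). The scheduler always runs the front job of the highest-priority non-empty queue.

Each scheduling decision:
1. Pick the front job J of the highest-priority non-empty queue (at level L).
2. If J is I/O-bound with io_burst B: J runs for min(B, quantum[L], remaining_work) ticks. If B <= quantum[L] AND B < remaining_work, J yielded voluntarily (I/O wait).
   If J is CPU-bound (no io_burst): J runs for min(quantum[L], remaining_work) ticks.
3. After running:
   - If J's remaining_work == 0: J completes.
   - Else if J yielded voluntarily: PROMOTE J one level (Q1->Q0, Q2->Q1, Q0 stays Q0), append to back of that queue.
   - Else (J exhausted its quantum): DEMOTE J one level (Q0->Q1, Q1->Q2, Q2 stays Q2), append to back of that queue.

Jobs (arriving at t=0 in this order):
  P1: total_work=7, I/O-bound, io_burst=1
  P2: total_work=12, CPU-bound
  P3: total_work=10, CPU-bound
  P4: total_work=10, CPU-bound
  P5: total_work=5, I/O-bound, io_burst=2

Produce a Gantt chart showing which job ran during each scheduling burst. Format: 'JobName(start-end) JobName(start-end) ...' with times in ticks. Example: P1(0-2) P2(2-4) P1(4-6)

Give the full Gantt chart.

t=0-1: P1@Q0 runs 1, rem=6, I/O yield, promote→Q0. Q0=[P2,P3,P4,P5,P1] Q1=[] Q2=[]
t=1-3: P2@Q0 runs 2, rem=10, quantum used, demote→Q1. Q0=[P3,P4,P5,P1] Q1=[P2] Q2=[]
t=3-5: P3@Q0 runs 2, rem=8, quantum used, demote→Q1. Q0=[P4,P5,P1] Q1=[P2,P3] Q2=[]
t=5-7: P4@Q0 runs 2, rem=8, quantum used, demote→Q1. Q0=[P5,P1] Q1=[P2,P3,P4] Q2=[]
t=7-9: P5@Q0 runs 2, rem=3, I/O yield, promote→Q0. Q0=[P1,P5] Q1=[P2,P3,P4] Q2=[]
t=9-10: P1@Q0 runs 1, rem=5, I/O yield, promote→Q0. Q0=[P5,P1] Q1=[P2,P3,P4] Q2=[]
t=10-12: P5@Q0 runs 2, rem=1, I/O yield, promote→Q0. Q0=[P1,P5] Q1=[P2,P3,P4] Q2=[]
t=12-13: P1@Q0 runs 1, rem=4, I/O yield, promote→Q0. Q0=[P5,P1] Q1=[P2,P3,P4] Q2=[]
t=13-14: P5@Q0 runs 1, rem=0, completes. Q0=[P1] Q1=[P2,P3,P4] Q2=[]
t=14-15: P1@Q0 runs 1, rem=3, I/O yield, promote→Q0. Q0=[P1] Q1=[P2,P3,P4] Q2=[]
t=15-16: P1@Q0 runs 1, rem=2, I/O yield, promote→Q0. Q0=[P1] Q1=[P2,P3,P4] Q2=[]
t=16-17: P1@Q0 runs 1, rem=1, I/O yield, promote→Q0. Q0=[P1] Q1=[P2,P3,P4] Q2=[]
t=17-18: P1@Q0 runs 1, rem=0, completes. Q0=[] Q1=[P2,P3,P4] Q2=[]
t=18-23: P2@Q1 runs 5, rem=5, quantum used, demote→Q2. Q0=[] Q1=[P3,P4] Q2=[P2]
t=23-28: P3@Q1 runs 5, rem=3, quantum used, demote→Q2. Q0=[] Q1=[P4] Q2=[P2,P3]
t=28-33: P4@Q1 runs 5, rem=3, quantum used, demote→Q2. Q0=[] Q1=[] Q2=[P2,P3,P4]
t=33-38: P2@Q2 runs 5, rem=0, completes. Q0=[] Q1=[] Q2=[P3,P4]
t=38-41: P3@Q2 runs 3, rem=0, completes. Q0=[] Q1=[] Q2=[P4]
t=41-44: P4@Q2 runs 3, rem=0, completes. Q0=[] Q1=[] Q2=[]

Answer: P1(0-1) P2(1-3) P3(3-5) P4(5-7) P5(7-9) P1(9-10) P5(10-12) P1(12-13) P5(13-14) P1(14-15) P1(15-16) P1(16-17) P1(17-18) P2(18-23) P3(23-28) P4(28-33) P2(33-38) P3(38-41) P4(41-44)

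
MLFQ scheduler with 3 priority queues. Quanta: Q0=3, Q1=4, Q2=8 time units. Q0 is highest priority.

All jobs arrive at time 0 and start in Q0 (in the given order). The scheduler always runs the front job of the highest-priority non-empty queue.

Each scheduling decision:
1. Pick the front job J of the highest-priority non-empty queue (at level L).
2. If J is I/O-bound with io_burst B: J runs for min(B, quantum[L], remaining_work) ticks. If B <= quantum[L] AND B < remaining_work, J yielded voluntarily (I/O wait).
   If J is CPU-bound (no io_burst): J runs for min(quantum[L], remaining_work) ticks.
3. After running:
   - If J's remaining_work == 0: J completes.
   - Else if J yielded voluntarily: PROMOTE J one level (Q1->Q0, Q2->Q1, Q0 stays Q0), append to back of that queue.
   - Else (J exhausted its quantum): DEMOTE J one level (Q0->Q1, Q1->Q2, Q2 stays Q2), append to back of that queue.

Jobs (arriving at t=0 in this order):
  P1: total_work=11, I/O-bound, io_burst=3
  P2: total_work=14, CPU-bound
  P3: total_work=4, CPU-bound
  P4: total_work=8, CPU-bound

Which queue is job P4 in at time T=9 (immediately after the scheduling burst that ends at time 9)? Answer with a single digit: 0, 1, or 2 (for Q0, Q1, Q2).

t=0-3: P1@Q0 runs 3, rem=8, I/O yield, promote→Q0. Q0=[P2,P3,P4,P1] Q1=[] Q2=[]
t=3-6: P2@Q0 runs 3, rem=11, quantum used, demote→Q1. Q0=[P3,P4,P1] Q1=[P2] Q2=[]
t=6-9: P3@Q0 runs 3, rem=1, quantum used, demote→Q1. Q0=[P4,P1] Q1=[P2,P3] Q2=[]
t=9-12: P4@Q0 runs 3, rem=5, quantum used, demote→Q1. Q0=[P1] Q1=[P2,P3,P4] Q2=[]
t=12-15: P1@Q0 runs 3, rem=5, I/O yield, promote→Q0. Q0=[P1] Q1=[P2,P3,P4] Q2=[]
t=15-18: P1@Q0 runs 3, rem=2, I/O yield, promote→Q0. Q0=[P1] Q1=[P2,P3,P4] Q2=[]
t=18-20: P1@Q0 runs 2, rem=0, completes. Q0=[] Q1=[P2,P3,P4] Q2=[]
t=20-24: P2@Q1 runs 4, rem=7, quantum used, demote→Q2. Q0=[] Q1=[P3,P4] Q2=[P2]
t=24-25: P3@Q1 runs 1, rem=0, completes. Q0=[] Q1=[P4] Q2=[P2]
t=25-29: P4@Q1 runs 4, rem=1, quantum used, demote→Q2. Q0=[] Q1=[] Q2=[P2,P4]
t=29-36: P2@Q2 runs 7, rem=0, completes. Q0=[] Q1=[] Q2=[P4]
t=36-37: P4@Q2 runs 1, rem=0, completes. Q0=[] Q1=[] Q2=[]

Answer: 0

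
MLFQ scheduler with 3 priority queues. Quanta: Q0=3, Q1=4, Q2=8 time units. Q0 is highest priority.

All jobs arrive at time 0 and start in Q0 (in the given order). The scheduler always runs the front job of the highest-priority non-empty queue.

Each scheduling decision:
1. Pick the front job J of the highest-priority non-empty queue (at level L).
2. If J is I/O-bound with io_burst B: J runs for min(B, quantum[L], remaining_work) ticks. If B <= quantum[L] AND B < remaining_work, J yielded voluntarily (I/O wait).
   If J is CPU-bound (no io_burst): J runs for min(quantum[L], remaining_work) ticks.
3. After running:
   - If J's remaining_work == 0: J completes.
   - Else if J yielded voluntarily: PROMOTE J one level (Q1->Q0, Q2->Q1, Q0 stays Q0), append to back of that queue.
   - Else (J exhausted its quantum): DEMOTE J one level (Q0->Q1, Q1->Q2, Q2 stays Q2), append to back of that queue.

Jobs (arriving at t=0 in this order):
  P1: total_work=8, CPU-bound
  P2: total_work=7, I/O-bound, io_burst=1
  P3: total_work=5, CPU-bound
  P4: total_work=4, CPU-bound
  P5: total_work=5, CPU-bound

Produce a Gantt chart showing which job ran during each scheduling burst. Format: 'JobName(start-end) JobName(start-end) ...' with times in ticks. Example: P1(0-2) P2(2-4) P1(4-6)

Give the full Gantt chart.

Answer: P1(0-3) P2(3-4) P3(4-7) P4(7-10) P5(10-13) P2(13-14) P2(14-15) P2(15-16) P2(16-17) P2(17-18) P2(18-19) P1(19-23) P3(23-25) P4(25-26) P5(26-28) P1(28-29)

Derivation:
t=0-3: P1@Q0 runs 3, rem=5, quantum used, demote→Q1. Q0=[P2,P3,P4,P5] Q1=[P1] Q2=[]
t=3-4: P2@Q0 runs 1, rem=6, I/O yield, promote→Q0. Q0=[P3,P4,P5,P2] Q1=[P1] Q2=[]
t=4-7: P3@Q0 runs 3, rem=2, quantum used, demote→Q1. Q0=[P4,P5,P2] Q1=[P1,P3] Q2=[]
t=7-10: P4@Q0 runs 3, rem=1, quantum used, demote→Q1. Q0=[P5,P2] Q1=[P1,P3,P4] Q2=[]
t=10-13: P5@Q0 runs 3, rem=2, quantum used, demote→Q1. Q0=[P2] Q1=[P1,P3,P4,P5] Q2=[]
t=13-14: P2@Q0 runs 1, rem=5, I/O yield, promote→Q0. Q0=[P2] Q1=[P1,P3,P4,P5] Q2=[]
t=14-15: P2@Q0 runs 1, rem=4, I/O yield, promote→Q0. Q0=[P2] Q1=[P1,P3,P4,P5] Q2=[]
t=15-16: P2@Q0 runs 1, rem=3, I/O yield, promote→Q0. Q0=[P2] Q1=[P1,P3,P4,P5] Q2=[]
t=16-17: P2@Q0 runs 1, rem=2, I/O yield, promote→Q0. Q0=[P2] Q1=[P1,P3,P4,P5] Q2=[]
t=17-18: P2@Q0 runs 1, rem=1, I/O yield, promote→Q0. Q0=[P2] Q1=[P1,P3,P4,P5] Q2=[]
t=18-19: P2@Q0 runs 1, rem=0, completes. Q0=[] Q1=[P1,P3,P4,P5] Q2=[]
t=19-23: P1@Q1 runs 4, rem=1, quantum used, demote→Q2. Q0=[] Q1=[P3,P4,P5] Q2=[P1]
t=23-25: P3@Q1 runs 2, rem=0, completes. Q0=[] Q1=[P4,P5] Q2=[P1]
t=25-26: P4@Q1 runs 1, rem=0, completes. Q0=[] Q1=[P5] Q2=[P1]
t=26-28: P5@Q1 runs 2, rem=0, completes. Q0=[] Q1=[] Q2=[P1]
t=28-29: P1@Q2 runs 1, rem=0, completes. Q0=[] Q1=[] Q2=[]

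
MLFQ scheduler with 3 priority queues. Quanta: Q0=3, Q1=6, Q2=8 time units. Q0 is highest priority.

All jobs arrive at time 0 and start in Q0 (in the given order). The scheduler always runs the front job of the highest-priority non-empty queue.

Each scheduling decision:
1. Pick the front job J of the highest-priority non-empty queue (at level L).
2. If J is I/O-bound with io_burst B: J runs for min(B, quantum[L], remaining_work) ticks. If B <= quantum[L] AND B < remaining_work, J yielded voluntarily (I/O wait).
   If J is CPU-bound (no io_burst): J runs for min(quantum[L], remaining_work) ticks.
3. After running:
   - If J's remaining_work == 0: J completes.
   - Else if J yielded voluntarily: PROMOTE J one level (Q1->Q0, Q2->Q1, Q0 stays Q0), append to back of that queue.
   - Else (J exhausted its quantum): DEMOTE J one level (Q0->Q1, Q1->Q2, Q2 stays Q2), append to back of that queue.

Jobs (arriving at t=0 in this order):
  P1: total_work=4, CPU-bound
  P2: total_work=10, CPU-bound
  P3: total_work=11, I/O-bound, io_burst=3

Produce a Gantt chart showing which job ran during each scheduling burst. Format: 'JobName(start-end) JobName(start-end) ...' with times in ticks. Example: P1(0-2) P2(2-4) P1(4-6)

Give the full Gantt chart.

t=0-3: P1@Q0 runs 3, rem=1, quantum used, demote→Q1. Q0=[P2,P3] Q1=[P1] Q2=[]
t=3-6: P2@Q0 runs 3, rem=7, quantum used, demote→Q1. Q0=[P3] Q1=[P1,P2] Q2=[]
t=6-9: P3@Q0 runs 3, rem=8, I/O yield, promote→Q0. Q0=[P3] Q1=[P1,P2] Q2=[]
t=9-12: P3@Q0 runs 3, rem=5, I/O yield, promote→Q0. Q0=[P3] Q1=[P1,P2] Q2=[]
t=12-15: P3@Q0 runs 3, rem=2, I/O yield, promote→Q0. Q0=[P3] Q1=[P1,P2] Q2=[]
t=15-17: P3@Q0 runs 2, rem=0, completes. Q0=[] Q1=[P1,P2] Q2=[]
t=17-18: P1@Q1 runs 1, rem=0, completes. Q0=[] Q1=[P2] Q2=[]
t=18-24: P2@Q1 runs 6, rem=1, quantum used, demote→Q2. Q0=[] Q1=[] Q2=[P2]
t=24-25: P2@Q2 runs 1, rem=0, completes. Q0=[] Q1=[] Q2=[]

Answer: P1(0-3) P2(3-6) P3(6-9) P3(9-12) P3(12-15) P3(15-17) P1(17-18) P2(18-24) P2(24-25)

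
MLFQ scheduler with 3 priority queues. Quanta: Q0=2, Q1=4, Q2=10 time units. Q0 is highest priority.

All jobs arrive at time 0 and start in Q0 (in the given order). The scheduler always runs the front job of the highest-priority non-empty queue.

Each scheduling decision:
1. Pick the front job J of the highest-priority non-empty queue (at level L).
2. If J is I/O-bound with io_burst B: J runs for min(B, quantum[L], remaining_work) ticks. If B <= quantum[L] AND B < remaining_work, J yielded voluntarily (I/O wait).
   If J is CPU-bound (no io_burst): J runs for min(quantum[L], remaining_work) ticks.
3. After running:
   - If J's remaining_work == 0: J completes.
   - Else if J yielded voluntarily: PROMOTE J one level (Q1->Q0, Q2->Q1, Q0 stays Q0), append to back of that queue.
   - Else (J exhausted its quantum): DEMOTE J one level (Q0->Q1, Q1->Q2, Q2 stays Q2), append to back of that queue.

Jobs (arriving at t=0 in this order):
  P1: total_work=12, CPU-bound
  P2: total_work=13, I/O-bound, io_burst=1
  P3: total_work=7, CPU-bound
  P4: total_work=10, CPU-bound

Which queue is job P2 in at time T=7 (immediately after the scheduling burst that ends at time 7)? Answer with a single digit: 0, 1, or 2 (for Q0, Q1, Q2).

Answer: 0

Derivation:
t=0-2: P1@Q0 runs 2, rem=10, quantum used, demote→Q1. Q0=[P2,P3,P4] Q1=[P1] Q2=[]
t=2-3: P2@Q0 runs 1, rem=12, I/O yield, promote→Q0. Q0=[P3,P4,P2] Q1=[P1] Q2=[]
t=3-5: P3@Q0 runs 2, rem=5, quantum used, demote→Q1. Q0=[P4,P2] Q1=[P1,P3] Q2=[]
t=5-7: P4@Q0 runs 2, rem=8, quantum used, demote→Q1. Q0=[P2] Q1=[P1,P3,P4] Q2=[]
t=7-8: P2@Q0 runs 1, rem=11, I/O yield, promote→Q0. Q0=[P2] Q1=[P1,P3,P4] Q2=[]
t=8-9: P2@Q0 runs 1, rem=10, I/O yield, promote→Q0. Q0=[P2] Q1=[P1,P3,P4] Q2=[]
t=9-10: P2@Q0 runs 1, rem=9, I/O yield, promote→Q0. Q0=[P2] Q1=[P1,P3,P4] Q2=[]
t=10-11: P2@Q0 runs 1, rem=8, I/O yield, promote→Q0. Q0=[P2] Q1=[P1,P3,P4] Q2=[]
t=11-12: P2@Q0 runs 1, rem=7, I/O yield, promote→Q0. Q0=[P2] Q1=[P1,P3,P4] Q2=[]
t=12-13: P2@Q0 runs 1, rem=6, I/O yield, promote→Q0. Q0=[P2] Q1=[P1,P3,P4] Q2=[]
t=13-14: P2@Q0 runs 1, rem=5, I/O yield, promote→Q0. Q0=[P2] Q1=[P1,P3,P4] Q2=[]
t=14-15: P2@Q0 runs 1, rem=4, I/O yield, promote→Q0. Q0=[P2] Q1=[P1,P3,P4] Q2=[]
t=15-16: P2@Q0 runs 1, rem=3, I/O yield, promote→Q0. Q0=[P2] Q1=[P1,P3,P4] Q2=[]
t=16-17: P2@Q0 runs 1, rem=2, I/O yield, promote→Q0. Q0=[P2] Q1=[P1,P3,P4] Q2=[]
t=17-18: P2@Q0 runs 1, rem=1, I/O yield, promote→Q0. Q0=[P2] Q1=[P1,P3,P4] Q2=[]
t=18-19: P2@Q0 runs 1, rem=0, completes. Q0=[] Q1=[P1,P3,P4] Q2=[]
t=19-23: P1@Q1 runs 4, rem=6, quantum used, demote→Q2. Q0=[] Q1=[P3,P4] Q2=[P1]
t=23-27: P3@Q1 runs 4, rem=1, quantum used, demote→Q2. Q0=[] Q1=[P4] Q2=[P1,P3]
t=27-31: P4@Q1 runs 4, rem=4, quantum used, demote→Q2. Q0=[] Q1=[] Q2=[P1,P3,P4]
t=31-37: P1@Q2 runs 6, rem=0, completes. Q0=[] Q1=[] Q2=[P3,P4]
t=37-38: P3@Q2 runs 1, rem=0, completes. Q0=[] Q1=[] Q2=[P4]
t=38-42: P4@Q2 runs 4, rem=0, completes. Q0=[] Q1=[] Q2=[]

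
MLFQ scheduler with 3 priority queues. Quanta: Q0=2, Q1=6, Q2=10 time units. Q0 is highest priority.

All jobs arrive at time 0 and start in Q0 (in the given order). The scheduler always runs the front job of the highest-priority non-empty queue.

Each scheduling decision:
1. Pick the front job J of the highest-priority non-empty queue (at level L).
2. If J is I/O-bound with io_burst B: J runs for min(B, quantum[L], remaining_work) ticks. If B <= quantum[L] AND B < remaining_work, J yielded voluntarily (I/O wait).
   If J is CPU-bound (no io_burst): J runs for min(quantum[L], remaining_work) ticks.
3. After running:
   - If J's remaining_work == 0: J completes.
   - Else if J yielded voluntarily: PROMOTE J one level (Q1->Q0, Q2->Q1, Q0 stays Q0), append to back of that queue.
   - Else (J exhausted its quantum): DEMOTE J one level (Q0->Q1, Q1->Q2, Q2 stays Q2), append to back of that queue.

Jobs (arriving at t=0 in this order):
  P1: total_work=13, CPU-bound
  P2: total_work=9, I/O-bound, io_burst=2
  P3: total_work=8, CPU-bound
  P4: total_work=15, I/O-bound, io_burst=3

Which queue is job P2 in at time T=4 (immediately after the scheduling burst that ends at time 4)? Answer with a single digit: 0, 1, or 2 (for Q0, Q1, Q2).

Answer: 0

Derivation:
t=0-2: P1@Q0 runs 2, rem=11, quantum used, demote→Q1. Q0=[P2,P3,P4] Q1=[P1] Q2=[]
t=2-4: P2@Q0 runs 2, rem=7, I/O yield, promote→Q0. Q0=[P3,P4,P2] Q1=[P1] Q2=[]
t=4-6: P3@Q0 runs 2, rem=6, quantum used, demote→Q1. Q0=[P4,P2] Q1=[P1,P3] Q2=[]
t=6-8: P4@Q0 runs 2, rem=13, quantum used, demote→Q1. Q0=[P2] Q1=[P1,P3,P4] Q2=[]
t=8-10: P2@Q0 runs 2, rem=5, I/O yield, promote→Q0. Q0=[P2] Q1=[P1,P3,P4] Q2=[]
t=10-12: P2@Q0 runs 2, rem=3, I/O yield, promote→Q0. Q0=[P2] Q1=[P1,P3,P4] Q2=[]
t=12-14: P2@Q0 runs 2, rem=1, I/O yield, promote→Q0. Q0=[P2] Q1=[P1,P3,P4] Q2=[]
t=14-15: P2@Q0 runs 1, rem=0, completes. Q0=[] Q1=[P1,P3,P4] Q2=[]
t=15-21: P1@Q1 runs 6, rem=5, quantum used, demote→Q2. Q0=[] Q1=[P3,P4] Q2=[P1]
t=21-27: P3@Q1 runs 6, rem=0, completes. Q0=[] Q1=[P4] Q2=[P1]
t=27-30: P4@Q1 runs 3, rem=10, I/O yield, promote→Q0. Q0=[P4] Q1=[] Q2=[P1]
t=30-32: P4@Q0 runs 2, rem=8, quantum used, demote→Q1. Q0=[] Q1=[P4] Q2=[P1]
t=32-35: P4@Q1 runs 3, rem=5, I/O yield, promote→Q0. Q0=[P4] Q1=[] Q2=[P1]
t=35-37: P4@Q0 runs 2, rem=3, quantum used, demote→Q1. Q0=[] Q1=[P4] Q2=[P1]
t=37-40: P4@Q1 runs 3, rem=0, completes. Q0=[] Q1=[] Q2=[P1]
t=40-45: P1@Q2 runs 5, rem=0, completes. Q0=[] Q1=[] Q2=[]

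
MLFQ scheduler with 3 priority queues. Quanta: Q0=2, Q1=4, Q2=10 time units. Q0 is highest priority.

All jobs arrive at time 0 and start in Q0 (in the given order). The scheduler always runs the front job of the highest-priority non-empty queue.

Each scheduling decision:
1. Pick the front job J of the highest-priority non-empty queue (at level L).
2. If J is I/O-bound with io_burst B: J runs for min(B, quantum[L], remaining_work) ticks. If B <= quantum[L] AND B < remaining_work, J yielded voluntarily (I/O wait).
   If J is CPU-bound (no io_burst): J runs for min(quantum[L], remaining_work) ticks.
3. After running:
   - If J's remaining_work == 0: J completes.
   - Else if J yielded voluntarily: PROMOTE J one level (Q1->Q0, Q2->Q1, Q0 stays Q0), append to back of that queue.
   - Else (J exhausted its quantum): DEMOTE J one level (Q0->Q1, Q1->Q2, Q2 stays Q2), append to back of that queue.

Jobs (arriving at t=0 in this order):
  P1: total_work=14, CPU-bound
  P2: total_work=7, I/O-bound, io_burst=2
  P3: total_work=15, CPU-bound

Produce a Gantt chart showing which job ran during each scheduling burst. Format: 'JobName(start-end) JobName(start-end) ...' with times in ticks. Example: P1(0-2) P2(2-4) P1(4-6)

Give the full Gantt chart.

t=0-2: P1@Q0 runs 2, rem=12, quantum used, demote→Q1. Q0=[P2,P3] Q1=[P1] Q2=[]
t=2-4: P2@Q0 runs 2, rem=5, I/O yield, promote→Q0. Q0=[P3,P2] Q1=[P1] Q2=[]
t=4-6: P3@Q0 runs 2, rem=13, quantum used, demote→Q1. Q0=[P2] Q1=[P1,P3] Q2=[]
t=6-8: P2@Q0 runs 2, rem=3, I/O yield, promote→Q0. Q0=[P2] Q1=[P1,P3] Q2=[]
t=8-10: P2@Q0 runs 2, rem=1, I/O yield, promote→Q0. Q0=[P2] Q1=[P1,P3] Q2=[]
t=10-11: P2@Q0 runs 1, rem=0, completes. Q0=[] Q1=[P1,P3] Q2=[]
t=11-15: P1@Q1 runs 4, rem=8, quantum used, demote→Q2. Q0=[] Q1=[P3] Q2=[P1]
t=15-19: P3@Q1 runs 4, rem=9, quantum used, demote→Q2. Q0=[] Q1=[] Q2=[P1,P3]
t=19-27: P1@Q2 runs 8, rem=0, completes. Q0=[] Q1=[] Q2=[P3]
t=27-36: P3@Q2 runs 9, rem=0, completes. Q0=[] Q1=[] Q2=[]

Answer: P1(0-2) P2(2-4) P3(4-6) P2(6-8) P2(8-10) P2(10-11) P1(11-15) P3(15-19) P1(19-27) P3(27-36)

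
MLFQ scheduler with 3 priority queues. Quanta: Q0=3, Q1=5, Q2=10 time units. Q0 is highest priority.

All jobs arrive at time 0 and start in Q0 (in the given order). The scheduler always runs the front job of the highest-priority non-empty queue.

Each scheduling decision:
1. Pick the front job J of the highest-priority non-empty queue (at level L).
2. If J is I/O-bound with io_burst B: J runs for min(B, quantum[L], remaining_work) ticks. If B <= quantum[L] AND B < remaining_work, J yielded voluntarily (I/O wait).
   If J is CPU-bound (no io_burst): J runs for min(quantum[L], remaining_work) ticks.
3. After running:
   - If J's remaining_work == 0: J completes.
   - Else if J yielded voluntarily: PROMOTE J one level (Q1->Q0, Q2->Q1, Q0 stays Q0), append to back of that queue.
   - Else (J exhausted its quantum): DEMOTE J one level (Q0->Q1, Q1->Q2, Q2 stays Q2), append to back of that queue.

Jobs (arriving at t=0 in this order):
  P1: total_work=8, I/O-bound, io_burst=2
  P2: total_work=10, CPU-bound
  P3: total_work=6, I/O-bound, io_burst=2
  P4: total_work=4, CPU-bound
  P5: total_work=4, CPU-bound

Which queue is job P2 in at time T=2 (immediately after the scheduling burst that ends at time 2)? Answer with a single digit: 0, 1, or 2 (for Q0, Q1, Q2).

t=0-2: P1@Q0 runs 2, rem=6, I/O yield, promote→Q0. Q0=[P2,P3,P4,P5,P1] Q1=[] Q2=[]
t=2-5: P2@Q0 runs 3, rem=7, quantum used, demote→Q1. Q0=[P3,P4,P5,P1] Q1=[P2] Q2=[]
t=5-7: P3@Q0 runs 2, rem=4, I/O yield, promote→Q0. Q0=[P4,P5,P1,P3] Q1=[P2] Q2=[]
t=7-10: P4@Q0 runs 3, rem=1, quantum used, demote→Q1. Q0=[P5,P1,P3] Q1=[P2,P4] Q2=[]
t=10-13: P5@Q0 runs 3, rem=1, quantum used, demote→Q1. Q0=[P1,P3] Q1=[P2,P4,P5] Q2=[]
t=13-15: P1@Q0 runs 2, rem=4, I/O yield, promote→Q0. Q0=[P3,P1] Q1=[P2,P4,P5] Q2=[]
t=15-17: P3@Q0 runs 2, rem=2, I/O yield, promote→Q0. Q0=[P1,P3] Q1=[P2,P4,P5] Q2=[]
t=17-19: P1@Q0 runs 2, rem=2, I/O yield, promote→Q0. Q0=[P3,P1] Q1=[P2,P4,P5] Q2=[]
t=19-21: P3@Q0 runs 2, rem=0, completes. Q0=[P1] Q1=[P2,P4,P5] Q2=[]
t=21-23: P1@Q0 runs 2, rem=0, completes. Q0=[] Q1=[P2,P4,P5] Q2=[]
t=23-28: P2@Q1 runs 5, rem=2, quantum used, demote→Q2. Q0=[] Q1=[P4,P5] Q2=[P2]
t=28-29: P4@Q1 runs 1, rem=0, completes. Q0=[] Q1=[P5] Q2=[P2]
t=29-30: P5@Q1 runs 1, rem=0, completes. Q0=[] Q1=[] Q2=[P2]
t=30-32: P2@Q2 runs 2, rem=0, completes. Q0=[] Q1=[] Q2=[]

Answer: 0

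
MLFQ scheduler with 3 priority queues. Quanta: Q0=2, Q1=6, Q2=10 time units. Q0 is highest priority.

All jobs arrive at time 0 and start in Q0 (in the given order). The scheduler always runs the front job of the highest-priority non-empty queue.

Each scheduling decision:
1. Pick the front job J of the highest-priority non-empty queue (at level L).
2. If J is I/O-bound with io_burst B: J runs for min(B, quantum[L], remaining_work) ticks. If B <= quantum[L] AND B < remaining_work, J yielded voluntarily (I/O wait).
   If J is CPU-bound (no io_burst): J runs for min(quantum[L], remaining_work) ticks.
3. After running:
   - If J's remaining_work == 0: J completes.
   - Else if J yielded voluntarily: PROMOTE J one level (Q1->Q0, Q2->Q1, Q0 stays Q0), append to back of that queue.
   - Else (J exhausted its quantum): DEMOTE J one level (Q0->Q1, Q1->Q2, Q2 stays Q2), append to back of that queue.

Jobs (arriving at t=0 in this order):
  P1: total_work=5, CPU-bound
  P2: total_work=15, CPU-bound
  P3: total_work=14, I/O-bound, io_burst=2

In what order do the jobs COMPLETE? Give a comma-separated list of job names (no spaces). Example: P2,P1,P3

t=0-2: P1@Q0 runs 2, rem=3, quantum used, demote→Q1. Q0=[P2,P3] Q1=[P1] Q2=[]
t=2-4: P2@Q0 runs 2, rem=13, quantum used, demote→Q1. Q0=[P3] Q1=[P1,P2] Q2=[]
t=4-6: P3@Q0 runs 2, rem=12, I/O yield, promote→Q0. Q0=[P3] Q1=[P1,P2] Q2=[]
t=6-8: P3@Q0 runs 2, rem=10, I/O yield, promote→Q0. Q0=[P3] Q1=[P1,P2] Q2=[]
t=8-10: P3@Q0 runs 2, rem=8, I/O yield, promote→Q0. Q0=[P3] Q1=[P1,P2] Q2=[]
t=10-12: P3@Q0 runs 2, rem=6, I/O yield, promote→Q0. Q0=[P3] Q1=[P1,P2] Q2=[]
t=12-14: P3@Q0 runs 2, rem=4, I/O yield, promote→Q0. Q0=[P3] Q1=[P1,P2] Q2=[]
t=14-16: P3@Q0 runs 2, rem=2, I/O yield, promote→Q0. Q0=[P3] Q1=[P1,P2] Q2=[]
t=16-18: P3@Q0 runs 2, rem=0, completes. Q0=[] Q1=[P1,P2] Q2=[]
t=18-21: P1@Q1 runs 3, rem=0, completes. Q0=[] Q1=[P2] Q2=[]
t=21-27: P2@Q1 runs 6, rem=7, quantum used, demote→Q2. Q0=[] Q1=[] Q2=[P2]
t=27-34: P2@Q2 runs 7, rem=0, completes. Q0=[] Q1=[] Q2=[]

Answer: P3,P1,P2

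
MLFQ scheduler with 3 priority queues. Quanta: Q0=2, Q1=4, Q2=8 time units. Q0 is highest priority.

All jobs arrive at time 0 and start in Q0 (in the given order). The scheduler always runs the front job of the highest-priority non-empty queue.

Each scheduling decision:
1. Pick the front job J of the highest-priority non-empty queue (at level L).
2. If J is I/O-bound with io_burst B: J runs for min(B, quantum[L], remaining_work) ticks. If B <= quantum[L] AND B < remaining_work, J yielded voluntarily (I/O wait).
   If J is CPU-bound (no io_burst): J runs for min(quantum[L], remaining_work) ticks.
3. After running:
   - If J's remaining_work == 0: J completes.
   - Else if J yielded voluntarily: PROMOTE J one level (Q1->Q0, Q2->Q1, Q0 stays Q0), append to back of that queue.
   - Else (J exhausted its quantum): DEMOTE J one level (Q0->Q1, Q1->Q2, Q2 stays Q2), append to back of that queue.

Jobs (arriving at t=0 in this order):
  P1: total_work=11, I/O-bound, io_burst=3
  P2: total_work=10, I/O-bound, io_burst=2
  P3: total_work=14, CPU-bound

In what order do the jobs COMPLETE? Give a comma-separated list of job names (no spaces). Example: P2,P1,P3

t=0-2: P1@Q0 runs 2, rem=9, quantum used, demote→Q1. Q0=[P2,P3] Q1=[P1] Q2=[]
t=2-4: P2@Q0 runs 2, rem=8, I/O yield, promote→Q0. Q0=[P3,P2] Q1=[P1] Q2=[]
t=4-6: P3@Q0 runs 2, rem=12, quantum used, demote→Q1. Q0=[P2] Q1=[P1,P3] Q2=[]
t=6-8: P2@Q0 runs 2, rem=6, I/O yield, promote→Q0. Q0=[P2] Q1=[P1,P3] Q2=[]
t=8-10: P2@Q0 runs 2, rem=4, I/O yield, promote→Q0. Q0=[P2] Q1=[P1,P3] Q2=[]
t=10-12: P2@Q0 runs 2, rem=2, I/O yield, promote→Q0. Q0=[P2] Q1=[P1,P3] Q2=[]
t=12-14: P2@Q0 runs 2, rem=0, completes. Q0=[] Q1=[P1,P3] Q2=[]
t=14-17: P1@Q1 runs 3, rem=6, I/O yield, promote→Q0. Q0=[P1] Q1=[P3] Q2=[]
t=17-19: P1@Q0 runs 2, rem=4, quantum used, demote→Q1. Q0=[] Q1=[P3,P1] Q2=[]
t=19-23: P3@Q1 runs 4, rem=8, quantum used, demote→Q2. Q0=[] Q1=[P1] Q2=[P3]
t=23-26: P1@Q1 runs 3, rem=1, I/O yield, promote→Q0. Q0=[P1] Q1=[] Q2=[P3]
t=26-27: P1@Q0 runs 1, rem=0, completes. Q0=[] Q1=[] Q2=[P3]
t=27-35: P3@Q2 runs 8, rem=0, completes. Q0=[] Q1=[] Q2=[]

Answer: P2,P1,P3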